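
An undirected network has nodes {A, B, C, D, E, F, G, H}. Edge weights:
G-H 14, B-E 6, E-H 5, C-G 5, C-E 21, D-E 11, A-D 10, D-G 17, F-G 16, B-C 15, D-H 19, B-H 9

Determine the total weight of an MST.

67

Kruskal's algorithm — process edges by increasing weight (ties by edge label):
C-G (5): add — endpoints in different components.
E-H (5): add — endpoints in different components.
B-E (6): add — endpoints in different components.
B-H (9): skip — B and H already connected.
A-D (10): add — endpoints in different components.
D-E (11): add — endpoints in different components.
G-H (14): add — endpoints in different components.
B-C (15): skip — B and C already connected.
F-G (16): add — endpoints in different components.
MST edges: C-G, E-H, B-E, A-D, D-E, G-H, F-G; total weight 5+5+6+10+11+14+16 = 67.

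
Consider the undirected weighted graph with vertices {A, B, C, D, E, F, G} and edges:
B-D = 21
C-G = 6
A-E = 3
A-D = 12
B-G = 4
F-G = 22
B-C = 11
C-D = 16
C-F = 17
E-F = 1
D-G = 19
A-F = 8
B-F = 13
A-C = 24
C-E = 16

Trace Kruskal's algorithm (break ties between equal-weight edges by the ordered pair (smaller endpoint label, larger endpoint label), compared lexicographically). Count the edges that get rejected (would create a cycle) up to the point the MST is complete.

Kruskal's algorithm — process edges by increasing weight (ties by edge label):
E-F (1): add — endpoints in different components.
A-E (3): add — endpoints in different components.
B-G (4): add — endpoints in different components.
C-G (6): add — endpoints in different components.
A-F (8): skip — A and F already connected.
B-C (11): skip — B and C already connected.
A-D (12): add — endpoints in different components.
B-F (13): add — endpoints in different components.
Edges rejected before the tree was complete: 2.

2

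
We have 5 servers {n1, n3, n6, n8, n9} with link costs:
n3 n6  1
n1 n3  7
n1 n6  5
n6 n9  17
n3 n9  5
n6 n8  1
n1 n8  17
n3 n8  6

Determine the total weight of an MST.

12

Kruskal: consider edges lightest-first.
n3 n6 (1): add — endpoints in different components.
n6 n8 (1): add — endpoints in different components.
n1 n6 (5): add — endpoints in different components.
n3 n9 (5): add — endpoints in different components.
MST edges: n3 n6, n6 n8, n1 n6, n3 n9; total weight 1+1+5+5 = 12.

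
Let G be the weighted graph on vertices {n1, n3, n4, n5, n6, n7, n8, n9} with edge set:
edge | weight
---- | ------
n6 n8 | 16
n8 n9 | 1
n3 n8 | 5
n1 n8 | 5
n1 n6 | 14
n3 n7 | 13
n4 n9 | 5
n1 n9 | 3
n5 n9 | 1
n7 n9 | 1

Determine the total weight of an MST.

Grow the tree from n8 using Prim:
Step 1: cheapest edge leaving the tree is n8 n9 (1); add n9.
Step 2: cheapest edge leaving the tree is n5 n9 (1); add n5.
Step 3: cheapest edge leaving the tree is n7 n9 (1); add n7.
Step 4: cheapest edge leaving the tree is n1 n9 (3); add n1.
Step 5: cheapest edge leaving the tree is n3 n8 (5); add n3.
Step 6: cheapest edge leaving the tree is n4 n9 (5); add n4.
Step 7: cheapest edge leaving the tree is n1 n6 (14); add n6.
MST edges: n8 n9, n5 n9, n7 n9, n1 n9, n3 n8, n4 n9, n1 n6; total weight 1+1+1+3+5+5+14 = 30.

30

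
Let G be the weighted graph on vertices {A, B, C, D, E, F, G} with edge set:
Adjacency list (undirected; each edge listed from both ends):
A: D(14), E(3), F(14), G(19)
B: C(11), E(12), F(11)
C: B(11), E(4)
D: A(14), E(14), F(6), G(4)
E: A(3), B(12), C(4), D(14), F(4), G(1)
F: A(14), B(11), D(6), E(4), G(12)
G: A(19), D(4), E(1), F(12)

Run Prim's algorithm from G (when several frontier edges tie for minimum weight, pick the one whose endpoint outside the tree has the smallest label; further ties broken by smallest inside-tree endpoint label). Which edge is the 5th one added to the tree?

Grow the tree from G using Prim:
Step 1: cheapest edge leaving the tree is E—G (1); add E.
Step 2: cheapest edge leaving the tree is A—E (3); add A.
Step 3: cheapest edge leaving the tree is C—E (4); add C.
Step 4: cheapest edge leaving the tree is D—G (4); add D.
Step 5: cheapest edge leaving the tree is E—F (4); add F.
Step 6: cheapest edge leaving the tree is B—C (11); add B.
The 5th edge added is E—F.

E-F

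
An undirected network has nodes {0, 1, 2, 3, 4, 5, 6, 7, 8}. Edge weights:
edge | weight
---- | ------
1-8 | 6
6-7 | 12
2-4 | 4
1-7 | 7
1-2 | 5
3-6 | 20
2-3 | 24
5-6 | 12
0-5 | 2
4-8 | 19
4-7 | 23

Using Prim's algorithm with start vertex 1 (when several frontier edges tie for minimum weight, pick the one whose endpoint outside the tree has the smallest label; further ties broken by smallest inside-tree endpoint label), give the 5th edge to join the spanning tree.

Grow the tree from 1 using Prim:
Step 1: cheapest edge leaving the tree is 1-2 (5); add 2.
Step 2: cheapest edge leaving the tree is 2-4 (4); add 4.
Step 3: cheapest edge leaving the tree is 1-8 (6); add 8.
Step 4: cheapest edge leaving the tree is 1-7 (7); add 7.
Step 5: cheapest edge leaving the tree is 6-7 (12); add 6.
Step 6: cheapest edge leaving the tree is 5-6 (12); add 5.
Step 7: cheapest edge leaving the tree is 0-5 (2); add 0.
Step 8: cheapest edge leaving the tree is 3-6 (20); add 3.
The 5th edge added is 6-7.

6-7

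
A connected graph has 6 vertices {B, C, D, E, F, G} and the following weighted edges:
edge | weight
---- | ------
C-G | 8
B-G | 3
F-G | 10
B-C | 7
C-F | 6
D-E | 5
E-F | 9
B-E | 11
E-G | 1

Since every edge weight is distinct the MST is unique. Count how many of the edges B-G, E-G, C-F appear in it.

3

Kruskal's algorithm — process edges by increasing weight (ties by edge label):
E-G (1): add. Components now {B} {C} {D} {E,G} {F}
B-G (3): add. Components now {B,E,G} {C} {D} {F}
D-E (5): add. Components now {B,D,E,G} {C} {F}
C-F (6): add. Components now {B,D,E,G} {C,F}
B-C (7): add. Components now {B,C,D,E,F,G}
MST edge set: {E-G, B-G, D-E, C-F, B-C}.
Of the listed edges, {B-G, E-G, C-F} are in the MST → 3.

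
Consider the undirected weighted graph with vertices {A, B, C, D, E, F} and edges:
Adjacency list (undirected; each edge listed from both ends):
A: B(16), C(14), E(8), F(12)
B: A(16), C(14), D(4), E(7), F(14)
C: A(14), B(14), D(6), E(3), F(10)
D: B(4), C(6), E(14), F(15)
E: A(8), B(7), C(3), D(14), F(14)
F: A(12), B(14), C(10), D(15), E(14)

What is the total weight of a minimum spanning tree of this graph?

31

Prim, starting at B.
Step 1: cheapest edge leaving the tree is B-D (4); add D.
Step 2: cheapest edge leaving the tree is C-D (6); add C.
Step 3: cheapest edge leaving the tree is C-E (3); add E.
Step 4: cheapest edge leaving the tree is A-E (8); add A.
Step 5: cheapest edge leaving the tree is C-F (10); add F.
MST edges: B-D, C-D, C-E, A-E, C-F; total weight 4+6+3+8+10 = 31.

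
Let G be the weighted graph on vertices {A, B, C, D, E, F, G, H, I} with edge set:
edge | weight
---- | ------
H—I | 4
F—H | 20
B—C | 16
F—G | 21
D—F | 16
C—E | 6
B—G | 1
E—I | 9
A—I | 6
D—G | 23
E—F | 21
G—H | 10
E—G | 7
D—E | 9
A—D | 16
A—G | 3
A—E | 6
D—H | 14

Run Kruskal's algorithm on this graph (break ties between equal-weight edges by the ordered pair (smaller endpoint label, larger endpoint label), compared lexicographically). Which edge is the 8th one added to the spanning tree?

D-F

Kruskal: consider edges lightest-first.
B—G (1): add — endpoints in different components.
A—G (3): add — endpoints in different components.
H—I (4): add — endpoints in different components.
A—E (6): add — endpoints in different components.
A—I (6): add — endpoints in different components.
C—E (6): add — endpoints in different components.
E—G (7): skip — E and G already connected.
D—E (9): add — endpoints in different components.
E—I (9): skip — E and I already connected.
G—H (10): skip — G and H already connected.
D—H (14): skip — D and H already connected.
A—D (16): skip — A and D already connected.
B—C (16): skip — B and C already connected.
D—F (16): add — endpoints in different components.
The 8th edge added is D—F.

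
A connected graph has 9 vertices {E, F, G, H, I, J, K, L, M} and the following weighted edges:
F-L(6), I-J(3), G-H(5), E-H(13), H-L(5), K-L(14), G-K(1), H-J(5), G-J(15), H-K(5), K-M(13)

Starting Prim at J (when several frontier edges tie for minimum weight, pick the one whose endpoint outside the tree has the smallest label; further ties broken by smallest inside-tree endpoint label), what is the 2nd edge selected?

H-J

Prim, starting at J.
Step 1: cheapest edge leaving the tree is I-J (3); add I.
Step 2: cheapest edge leaving the tree is H-J (5); add H.
Step 3: cheapest edge leaving the tree is G-H (5); add G.
Step 4: cheapest edge leaving the tree is G-K (1); add K.
Step 5: cheapest edge leaving the tree is H-L (5); add L.
Step 6: cheapest edge leaving the tree is F-L (6); add F.
Step 7: cheapest edge leaving the tree is E-H (13); add E.
Step 8: cheapest edge leaving the tree is K-M (13); add M.
The 2nd edge added is H-J.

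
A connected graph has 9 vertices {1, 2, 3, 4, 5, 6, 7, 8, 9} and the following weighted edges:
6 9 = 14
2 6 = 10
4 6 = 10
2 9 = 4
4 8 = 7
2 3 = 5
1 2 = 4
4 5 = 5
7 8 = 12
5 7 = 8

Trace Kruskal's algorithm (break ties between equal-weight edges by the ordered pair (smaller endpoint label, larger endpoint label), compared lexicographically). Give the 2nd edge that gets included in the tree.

2-9

Kruskal: consider edges lightest-first.
1 2 (4): add — endpoints in different components.
2 9 (4): add — endpoints in different components.
2 3 (5): add — endpoints in different components.
4 5 (5): add — endpoints in different components.
4 8 (7): add — endpoints in different components.
5 7 (8): add — endpoints in different components.
2 6 (10): add — endpoints in different components.
4 6 (10): add — endpoints in different components.
The 2nd edge added is 2 9.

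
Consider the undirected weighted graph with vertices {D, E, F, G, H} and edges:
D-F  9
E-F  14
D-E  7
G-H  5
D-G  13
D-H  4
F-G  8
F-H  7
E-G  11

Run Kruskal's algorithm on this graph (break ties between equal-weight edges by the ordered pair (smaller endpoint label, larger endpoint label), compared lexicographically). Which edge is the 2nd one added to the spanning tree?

G-H

Kruskal: consider edges lightest-first.
D-H (4): add. Components now {D,H} {E} {F} {G}
G-H (5): add. Components now {D,G,H} {E} {F}
D-E (7): add. Components now {D,E,G,H} {F}
F-H (7): add. Components now {D,E,F,G,H}
The 2nd edge added is G-H.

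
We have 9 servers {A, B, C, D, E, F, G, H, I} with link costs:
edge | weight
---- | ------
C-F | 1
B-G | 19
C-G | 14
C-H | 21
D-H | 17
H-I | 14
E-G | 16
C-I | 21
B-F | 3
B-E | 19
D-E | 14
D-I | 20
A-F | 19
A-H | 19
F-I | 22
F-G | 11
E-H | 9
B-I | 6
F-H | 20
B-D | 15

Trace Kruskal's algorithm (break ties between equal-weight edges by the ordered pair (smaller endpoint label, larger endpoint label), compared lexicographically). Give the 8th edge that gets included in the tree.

Kruskal: consider edges lightest-first.
C-F (1): add — endpoints in different components.
B-F (3): add — endpoints in different components.
B-I (6): add — endpoints in different components.
E-H (9): add — endpoints in different components.
F-G (11): add — endpoints in different components.
C-G (14): skip — C and G already connected.
D-E (14): add — endpoints in different components.
H-I (14): add — endpoints in different components.
B-D (15): skip — B and D already connected.
E-G (16): skip — E and G already connected.
D-H (17): skip — D and H already connected.
A-F (19): add — endpoints in different components.
The 8th edge added is A-F.

A-F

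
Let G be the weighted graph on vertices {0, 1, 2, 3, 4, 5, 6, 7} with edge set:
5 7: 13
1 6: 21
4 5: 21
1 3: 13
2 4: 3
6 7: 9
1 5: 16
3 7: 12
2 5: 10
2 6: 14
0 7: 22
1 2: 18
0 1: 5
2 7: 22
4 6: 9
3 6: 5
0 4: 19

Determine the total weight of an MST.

Grow the tree from 6 using Prim:
Step 1: cheapest edge leaving the tree is 3 6 (5); add 3.
Step 2: cheapest edge leaving the tree is 4 6 (9); add 4.
Step 3: cheapest edge leaving the tree is 2 4 (3); add 2.
Step 4: cheapest edge leaving the tree is 6 7 (9); add 7.
Step 5: cheapest edge leaving the tree is 2 5 (10); add 5.
Step 6: cheapest edge leaving the tree is 1 3 (13); add 1.
Step 7: cheapest edge leaving the tree is 0 1 (5); add 0.
MST edges: 3 6, 4 6, 2 4, 6 7, 2 5, 1 3, 0 1; total weight 5+9+3+9+10+13+5 = 54.

54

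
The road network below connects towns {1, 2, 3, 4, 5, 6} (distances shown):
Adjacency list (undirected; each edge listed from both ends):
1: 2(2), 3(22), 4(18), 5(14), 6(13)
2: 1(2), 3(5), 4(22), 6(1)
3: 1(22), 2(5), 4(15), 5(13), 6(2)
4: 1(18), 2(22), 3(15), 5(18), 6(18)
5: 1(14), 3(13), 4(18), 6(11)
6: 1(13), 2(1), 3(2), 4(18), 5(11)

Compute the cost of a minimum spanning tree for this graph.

31

Kruskal: consider edges lightest-first.
2-6 (1): add. Components now {1} {2,6} {3} {4} {5}
1-2 (2): add. Components now {1,2,6} {3} {4} {5}
3-6 (2): add. Components now {1,2,3,6} {4} {5}
2-3 (5): skip — 2 and 3 already connected.
5-6 (11): add. Components now {1,2,3,5,6} {4}
1-6 (13): skip — 1 and 6 already connected.
3-5 (13): skip — 3 and 5 already connected.
1-5 (14): skip — 1 and 5 already connected.
3-4 (15): add. Components now {1,2,3,4,5,6}
MST edges: 2-6, 1-2, 3-6, 5-6, 3-4; total weight 1+2+2+11+15 = 31.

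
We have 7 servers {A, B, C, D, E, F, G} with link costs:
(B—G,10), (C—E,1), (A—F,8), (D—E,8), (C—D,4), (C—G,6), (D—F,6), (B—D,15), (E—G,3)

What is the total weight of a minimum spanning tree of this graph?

32

Kruskal's algorithm — process edges by increasing weight (ties by edge label):
C—E (1): add. Components now {A} {B} {C,E} {D} {F} {G}
E—G (3): add. Components now {A} {B} {C,E,G} {D} {F}
C—D (4): add. Components now {A} {B} {C,D,E,G} {F}
C—G (6): skip — C and G already connected.
D—F (6): add. Components now {A} {B} {C,D,E,F,G}
A—F (8): add. Components now {A,C,D,E,F,G} {B}
D—E (8): skip — D and E already connected.
B—G (10): add. Components now {A,B,C,D,E,F,G}
MST edges: C—E, E—G, C—D, D—F, A—F, B—G; total weight 1+3+4+6+8+10 = 32.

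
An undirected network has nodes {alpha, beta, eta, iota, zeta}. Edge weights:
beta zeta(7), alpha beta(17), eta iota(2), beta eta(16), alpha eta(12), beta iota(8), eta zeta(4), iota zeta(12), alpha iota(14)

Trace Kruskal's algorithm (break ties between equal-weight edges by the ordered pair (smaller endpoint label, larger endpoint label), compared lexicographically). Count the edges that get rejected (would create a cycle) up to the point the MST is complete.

Kruskal's algorithm — process edges by increasing weight (ties by edge label):
eta iota (2): add — endpoints in different components.
eta zeta (4): add — endpoints in different components.
beta zeta (7): add — endpoints in different components.
beta iota (8): skip — iota and beta already connected.
alpha eta (12): add — endpoints in different components.
Edges rejected before the tree was complete: 1.

1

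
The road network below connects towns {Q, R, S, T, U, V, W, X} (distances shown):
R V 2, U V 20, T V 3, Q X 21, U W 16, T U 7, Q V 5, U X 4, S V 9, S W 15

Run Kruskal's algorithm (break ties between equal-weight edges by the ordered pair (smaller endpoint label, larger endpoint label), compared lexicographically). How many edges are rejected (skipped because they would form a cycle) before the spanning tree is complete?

Sort edges by weight, then run Kruskal:
R V (2): add — endpoints in different components.
T V (3): add — endpoints in different components.
U X (4): add — endpoints in different components.
Q V (5): add — endpoints in different components.
T U (7): add — endpoints in different components.
S V (9): add — endpoints in different components.
S W (15): add — endpoints in different components.
Edges rejected before the tree was complete: 0.

0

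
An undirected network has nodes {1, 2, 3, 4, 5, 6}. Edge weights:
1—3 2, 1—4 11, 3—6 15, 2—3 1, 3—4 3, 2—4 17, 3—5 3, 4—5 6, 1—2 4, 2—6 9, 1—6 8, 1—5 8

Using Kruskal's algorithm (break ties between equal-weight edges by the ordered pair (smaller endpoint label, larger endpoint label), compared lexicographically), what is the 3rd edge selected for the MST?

Kruskal: consider edges lightest-first.
2—3 (1): add. Components now {1} {2,3} {4} {5} {6}
1—3 (2): add. Components now {1,2,3} {4} {5} {6}
3—4 (3): add. Components now {1,2,3,4} {5} {6}
3—5 (3): add. Components now {1,2,3,4,5} {6}
1—2 (4): skip — 1 and 2 already connected.
4—5 (6): skip — 4 and 5 already connected.
1—5 (8): skip — 1 and 5 already connected.
1—6 (8): add. Components now {1,2,3,4,5,6}
The 3rd edge added is 3—4.

3-4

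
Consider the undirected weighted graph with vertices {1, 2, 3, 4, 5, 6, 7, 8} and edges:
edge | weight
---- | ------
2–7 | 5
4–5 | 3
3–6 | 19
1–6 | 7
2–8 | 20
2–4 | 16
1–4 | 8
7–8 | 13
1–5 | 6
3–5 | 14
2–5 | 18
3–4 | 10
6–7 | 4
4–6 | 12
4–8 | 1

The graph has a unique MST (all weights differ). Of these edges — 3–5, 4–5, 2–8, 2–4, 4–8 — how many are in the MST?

2

Kruskal's algorithm — process edges by increasing weight (ties by edge label):
4–8 (1): add — endpoints in different components.
4–5 (3): add — endpoints in different components.
6–7 (4): add — endpoints in different components.
2–7 (5): add — endpoints in different components.
1–5 (6): add — endpoints in different components.
1–6 (7): add — endpoints in different components.
1–4 (8): skip — 1 and 4 already connected.
3–4 (10): add — endpoints in different components.
MST edge set: {4–8, 4–5, 6–7, 2–7, 1–5, 1–6, 3–4}.
Of the listed edges, {4–5, 4–8} are in the MST → 2.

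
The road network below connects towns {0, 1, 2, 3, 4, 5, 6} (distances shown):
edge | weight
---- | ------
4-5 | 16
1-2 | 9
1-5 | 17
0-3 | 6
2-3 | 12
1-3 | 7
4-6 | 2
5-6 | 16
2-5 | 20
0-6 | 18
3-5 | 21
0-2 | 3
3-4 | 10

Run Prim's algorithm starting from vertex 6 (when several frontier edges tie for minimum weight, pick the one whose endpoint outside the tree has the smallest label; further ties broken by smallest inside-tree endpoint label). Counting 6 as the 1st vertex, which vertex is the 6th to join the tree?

Grow the tree from 6 using Prim:
Step 1: frontier [4-6 2, 5-6 16, 0-6 18] → take 4-6 (2); add 4.
Step 2: frontier [3-4 10, 4-5 16, 5-6 16, 0-6 18] → take 3-4 (10); add 3.
Step 3: frontier [0-3 6, 1-3 7, 2-3 12, 3-5 21, 4-5 16, 5-6 16, 0-6 18] → take 0-3 (6); add 0.
Step 4: frontier [0-2 3, 1-3 7, 2-3 12, 3-5 21, 4-5 16, 5-6 16] → take 0-2 (3); add 2.
Step 5: frontier [1-2 9, 2-5 20, 1-3 7, 3-5 21, 4-5 16, 5-6 16] → take 1-3 (7); add 1.
Step 6: frontier [1-5 17, 2-5 20, 3-5 21, 4-5 16, 5-6 16] → take 4-5 (16); add 5.
Vertex order: 6, 4, 3, 0, 2, 1, 5. The 6th vertex is 1.

1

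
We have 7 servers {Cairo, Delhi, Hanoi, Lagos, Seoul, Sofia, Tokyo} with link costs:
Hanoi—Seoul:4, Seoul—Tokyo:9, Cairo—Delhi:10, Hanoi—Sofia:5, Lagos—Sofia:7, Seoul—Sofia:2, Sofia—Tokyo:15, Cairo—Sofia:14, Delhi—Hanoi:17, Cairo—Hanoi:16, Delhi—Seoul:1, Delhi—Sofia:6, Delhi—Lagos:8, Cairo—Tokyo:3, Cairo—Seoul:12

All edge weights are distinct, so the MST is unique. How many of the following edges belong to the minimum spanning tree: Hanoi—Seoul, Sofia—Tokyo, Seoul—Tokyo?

Sort edges by weight, then run Kruskal:
Delhi—Seoul (1): add — endpoints in different components.
Seoul—Sofia (2): add — endpoints in different components.
Cairo—Tokyo (3): add — endpoints in different components.
Hanoi—Seoul (4): add — endpoints in different components.
Hanoi—Sofia (5): skip — Sofia and Hanoi already connected.
Delhi—Sofia (6): skip — Sofia and Delhi already connected.
Lagos—Sofia (7): add — endpoints in different components.
Delhi—Lagos (8): skip — Lagos and Delhi already connected.
Seoul—Tokyo (9): add — endpoints in different components.
MST edge set: {Delhi—Seoul, Seoul—Sofia, Cairo—Tokyo, Hanoi—Seoul, Lagos—Sofia, Seoul—Tokyo}.
Of the listed edges, {Hanoi—Seoul, Seoul—Tokyo} are in the MST → 2.

2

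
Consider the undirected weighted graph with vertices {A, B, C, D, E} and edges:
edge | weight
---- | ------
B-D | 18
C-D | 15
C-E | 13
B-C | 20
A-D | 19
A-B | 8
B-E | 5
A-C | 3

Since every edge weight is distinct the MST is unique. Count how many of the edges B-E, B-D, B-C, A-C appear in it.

Kruskal: consider edges lightest-first.
A-C (3): add — endpoints in different components.
B-E (5): add — endpoints in different components.
A-B (8): add — endpoints in different components.
C-E (13): skip — C and E already connected.
C-D (15): add — endpoints in different components.
MST edge set: {A-C, B-E, A-B, C-D}.
Of the listed edges, {B-E, A-C} are in the MST → 2.

2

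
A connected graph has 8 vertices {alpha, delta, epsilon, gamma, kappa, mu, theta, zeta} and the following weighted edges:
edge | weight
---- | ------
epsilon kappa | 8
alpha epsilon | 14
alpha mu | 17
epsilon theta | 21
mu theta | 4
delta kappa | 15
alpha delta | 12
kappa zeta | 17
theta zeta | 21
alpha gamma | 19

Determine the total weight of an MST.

91

Kruskal's algorithm — process edges by increasing weight (ties by edge label):
mu theta (4): add — endpoints in different components.
epsilon kappa (8): add — endpoints in different components.
alpha delta (12): add — endpoints in different components.
alpha epsilon (14): add — endpoints in different components.
delta kappa (15): skip — delta and kappa already connected.
alpha mu (17): add — endpoints in different components.
kappa zeta (17): add — endpoints in different components.
alpha gamma (19): add — endpoints in different components.
MST edges: mu theta, epsilon kappa, alpha delta, alpha epsilon, alpha mu, kappa zeta, alpha gamma; total weight 4+8+12+14+17+17+19 = 91.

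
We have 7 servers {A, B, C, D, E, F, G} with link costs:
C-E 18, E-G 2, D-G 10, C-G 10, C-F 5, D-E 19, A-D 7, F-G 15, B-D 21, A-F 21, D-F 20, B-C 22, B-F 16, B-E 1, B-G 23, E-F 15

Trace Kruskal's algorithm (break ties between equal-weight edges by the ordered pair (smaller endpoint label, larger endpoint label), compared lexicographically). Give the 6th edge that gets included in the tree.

D-G

Kruskal: consider edges lightest-first.
B-E (1): add — endpoints in different components.
E-G (2): add — endpoints in different components.
C-F (5): add — endpoints in different components.
A-D (7): add — endpoints in different components.
C-G (10): add — endpoints in different components.
D-G (10): add — endpoints in different components.
The 6th edge added is D-G.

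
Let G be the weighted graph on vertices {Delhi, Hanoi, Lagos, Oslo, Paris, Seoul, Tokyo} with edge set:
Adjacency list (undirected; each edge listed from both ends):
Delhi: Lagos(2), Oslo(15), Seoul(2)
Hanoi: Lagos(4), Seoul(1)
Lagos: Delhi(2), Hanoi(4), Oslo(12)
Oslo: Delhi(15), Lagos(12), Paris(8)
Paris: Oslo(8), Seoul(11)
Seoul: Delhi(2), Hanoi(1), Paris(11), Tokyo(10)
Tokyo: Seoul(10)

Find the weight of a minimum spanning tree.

Kruskal: consider edges lightest-first.
Hanoi—Seoul (1): add — endpoints in different components.
Delhi—Lagos (2): add — endpoints in different components.
Delhi—Seoul (2): add — endpoints in different components.
Hanoi—Lagos (4): skip — Hanoi and Lagos already connected.
Oslo—Paris (8): add — endpoints in different components.
Seoul—Tokyo (10): add — endpoints in different components.
Paris—Seoul (11): add — endpoints in different components.
MST edges: Hanoi—Seoul, Delhi—Lagos, Delhi—Seoul, Oslo—Paris, Seoul—Tokyo, Paris—Seoul; total weight 1+2+2+8+10+11 = 34.

34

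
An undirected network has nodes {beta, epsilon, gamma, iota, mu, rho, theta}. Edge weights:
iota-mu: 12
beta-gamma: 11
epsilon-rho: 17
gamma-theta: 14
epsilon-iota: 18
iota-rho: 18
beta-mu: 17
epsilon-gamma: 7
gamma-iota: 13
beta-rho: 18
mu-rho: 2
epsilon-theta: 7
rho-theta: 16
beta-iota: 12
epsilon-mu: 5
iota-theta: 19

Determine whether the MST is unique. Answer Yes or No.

Sort edges by weight, then run Kruskal:
mu-rho (2): add — endpoints in different components.
epsilon-mu (5): add — endpoints in different components.
epsilon-gamma (7): add — endpoints in different components.
epsilon-theta (7): add — endpoints in different components.
beta-gamma (11): add — endpoints in different components.
beta-iota (12): add — endpoints in different components.
Non-tree edge iota-mu has weight 12, equal to the heaviest edge on its tree cycle — swapping gives another MST of the same weight. Not unique.

No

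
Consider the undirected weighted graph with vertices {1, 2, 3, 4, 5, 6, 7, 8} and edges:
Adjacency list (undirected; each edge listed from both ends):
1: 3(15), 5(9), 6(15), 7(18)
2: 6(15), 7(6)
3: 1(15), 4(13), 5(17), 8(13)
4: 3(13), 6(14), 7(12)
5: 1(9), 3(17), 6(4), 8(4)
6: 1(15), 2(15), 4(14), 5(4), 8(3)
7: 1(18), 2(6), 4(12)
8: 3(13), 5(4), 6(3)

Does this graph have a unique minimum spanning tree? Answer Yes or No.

Kruskal: consider edges lightest-first.
6–8 (3): add — endpoints in different components.
5–6 (4): add — endpoints in different components.
5–8 (4): skip — 5 and 8 already connected.
2–7 (6): add — endpoints in different components.
1–5 (9): add — endpoints in different components.
4–7 (12): add — endpoints in different components.
3–4 (13): add — endpoints in different components.
3–8 (13): add — endpoints in different components.
Non-tree edge 5–8 has weight 4, equal to the heaviest edge on its tree cycle — swapping gives another MST of the same weight. Not unique.

No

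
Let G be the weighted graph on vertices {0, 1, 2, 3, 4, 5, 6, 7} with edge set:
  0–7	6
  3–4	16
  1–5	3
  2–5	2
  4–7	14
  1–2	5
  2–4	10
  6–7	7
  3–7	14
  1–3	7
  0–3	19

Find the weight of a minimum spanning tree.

Sort edges by weight, then run Kruskal:
2–5 (2): add — endpoints in different components.
1–5 (3): add — endpoints in different components.
1–2 (5): skip — 1 and 2 already connected.
0–7 (6): add — endpoints in different components.
1–3 (7): add — endpoints in different components.
6–7 (7): add — endpoints in different components.
2–4 (10): add — endpoints in different components.
3–7 (14): add — endpoints in different components.
MST edges: 2–5, 1–5, 0–7, 1–3, 6–7, 2–4, 3–7; total weight 2+3+6+7+7+10+14 = 49.

49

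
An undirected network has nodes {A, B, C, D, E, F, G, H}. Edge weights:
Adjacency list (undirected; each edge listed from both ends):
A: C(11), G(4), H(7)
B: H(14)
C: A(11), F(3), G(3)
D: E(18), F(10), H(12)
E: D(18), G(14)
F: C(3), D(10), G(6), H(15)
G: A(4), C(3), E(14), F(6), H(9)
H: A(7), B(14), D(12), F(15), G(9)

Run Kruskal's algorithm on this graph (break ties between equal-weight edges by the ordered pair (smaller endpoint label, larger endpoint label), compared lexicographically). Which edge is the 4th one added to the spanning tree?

Kruskal: consider edges lightest-first.
C—F (3): add — endpoints in different components.
C—G (3): add — endpoints in different components.
A—G (4): add — endpoints in different components.
F—G (6): skip — F and G already connected.
A—H (7): add — endpoints in different components.
G—H (9): skip — G and H already connected.
D—F (10): add — endpoints in different components.
A—C (11): skip — A and C already connected.
D—H (12): skip — D and H already connected.
B—H (14): add — endpoints in different components.
E—G (14): add — endpoints in different components.
The 4th edge added is A—H.

A-H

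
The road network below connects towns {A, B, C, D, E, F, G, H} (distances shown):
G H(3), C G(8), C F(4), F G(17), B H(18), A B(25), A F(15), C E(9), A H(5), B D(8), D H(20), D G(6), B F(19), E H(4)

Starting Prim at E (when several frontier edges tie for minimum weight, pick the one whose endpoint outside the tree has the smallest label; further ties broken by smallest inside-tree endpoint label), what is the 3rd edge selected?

Grow the tree from E using Prim:
Step 1: cheapest edge leaving the tree is E H (4); add H.
Step 2: cheapest edge leaving the tree is G H (3); add G.
Step 3: cheapest edge leaving the tree is A H (5); add A.
Step 4: cheapest edge leaving the tree is D G (6); add D.
Step 5: cheapest edge leaving the tree is B D (8); add B.
Step 6: cheapest edge leaving the tree is C G (8); add C.
Step 7: cheapest edge leaving the tree is C F (4); add F.
The 3rd edge added is A H.

A-H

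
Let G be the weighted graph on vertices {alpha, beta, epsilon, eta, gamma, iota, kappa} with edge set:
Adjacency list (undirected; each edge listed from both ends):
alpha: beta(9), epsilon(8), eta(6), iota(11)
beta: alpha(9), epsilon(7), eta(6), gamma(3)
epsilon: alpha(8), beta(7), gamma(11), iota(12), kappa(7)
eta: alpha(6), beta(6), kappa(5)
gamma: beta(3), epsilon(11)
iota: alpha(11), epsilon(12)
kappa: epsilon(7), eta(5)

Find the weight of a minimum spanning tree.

38

Prim's algorithm from gamma:
Step 1: frontier [beta gamma 3, epsilon gamma 11] → take beta gamma (3); add beta.
Step 2: frontier [beta eta 6, beta epsilon 7, alpha beta 9, epsilon gamma 11] → take beta eta (6); add eta.
Step 3: frontier [beta epsilon 7, alpha beta 9, eta kappa 5, alpha eta 6, epsilon gamma 11] → take eta kappa (5); add kappa.
Step 4: frontier [beta epsilon 7, alpha beta 9, alpha eta 6, epsilon gamma 11, epsilon kappa 7] → take alpha eta (6); add alpha.
Step 5: frontier [alpha epsilon 8, alpha iota 11, beta epsilon 7, epsilon gamma 11, epsilon kappa 7] → take beta epsilon (7); add epsilon.
Step 6: frontier [alpha iota 11, epsilon iota 12] → take alpha iota (11); add iota.
MST edges: beta gamma, beta eta, eta kappa, alpha eta, beta epsilon, alpha iota; total weight 3+6+5+6+7+11 = 38.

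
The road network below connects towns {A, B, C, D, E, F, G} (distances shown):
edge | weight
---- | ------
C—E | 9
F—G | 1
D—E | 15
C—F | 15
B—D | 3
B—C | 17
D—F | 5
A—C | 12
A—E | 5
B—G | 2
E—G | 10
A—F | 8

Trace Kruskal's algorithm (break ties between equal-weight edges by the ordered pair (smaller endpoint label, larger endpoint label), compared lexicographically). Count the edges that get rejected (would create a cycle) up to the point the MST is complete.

1

Kruskal: consider edges lightest-first.
F—G (1): add — endpoints in different components.
B—G (2): add — endpoints in different components.
B—D (3): add — endpoints in different components.
A—E (5): add — endpoints in different components.
D—F (5): skip — D and F already connected.
A—F (8): add — endpoints in different components.
C—E (9): add — endpoints in different components.
Edges rejected before the tree was complete: 1.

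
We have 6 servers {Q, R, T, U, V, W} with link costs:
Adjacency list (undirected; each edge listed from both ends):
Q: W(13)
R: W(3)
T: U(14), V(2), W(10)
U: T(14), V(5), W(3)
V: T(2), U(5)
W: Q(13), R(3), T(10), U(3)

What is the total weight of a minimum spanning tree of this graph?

Kruskal's algorithm — process edges by increasing weight (ties by edge label):
T V (2): add — endpoints in different components.
R W (3): add — endpoints in different components.
U W (3): add — endpoints in different components.
U V (5): add — endpoints in different components.
T W (10): skip — W and T already connected.
Q W (13): add — endpoints in different components.
MST edges: T V, R W, U W, U V, Q W; total weight 2+3+3+5+13 = 26.

26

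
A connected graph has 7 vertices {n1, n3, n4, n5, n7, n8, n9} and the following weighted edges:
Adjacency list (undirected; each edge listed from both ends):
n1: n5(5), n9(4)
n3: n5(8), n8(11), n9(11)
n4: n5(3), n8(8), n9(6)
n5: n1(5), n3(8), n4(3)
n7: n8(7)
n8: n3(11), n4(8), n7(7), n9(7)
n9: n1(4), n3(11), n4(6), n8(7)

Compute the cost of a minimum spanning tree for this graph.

34

Sort edges by weight, then run Kruskal:
n4 n5 (3): add. Components now {n8} {n4,n5} {n9} {n7} {n3} {n1}
n1 n9 (4): add. Components now {n8} {n4,n5} {n1,n9} {n7} {n3}
n1 n5 (5): add. Components now {n8} {n1,n4,n5,n9} {n7} {n3}
n4 n9 (6): skip — n4 and n9 already connected.
n7 n8 (7): add. Components now {n7,n8} {n1,n4,n5,n9} {n3}
n8 n9 (7): add. Components now {n1,n4,n5,n7,n8,n9} {n3}
n3 n5 (8): add. Components now {n1,n3,n4,n5,n7,n8,n9}
MST edges: n4 n5, n1 n9, n1 n5, n7 n8, n8 n9, n3 n5; total weight 3+4+5+7+7+8 = 34.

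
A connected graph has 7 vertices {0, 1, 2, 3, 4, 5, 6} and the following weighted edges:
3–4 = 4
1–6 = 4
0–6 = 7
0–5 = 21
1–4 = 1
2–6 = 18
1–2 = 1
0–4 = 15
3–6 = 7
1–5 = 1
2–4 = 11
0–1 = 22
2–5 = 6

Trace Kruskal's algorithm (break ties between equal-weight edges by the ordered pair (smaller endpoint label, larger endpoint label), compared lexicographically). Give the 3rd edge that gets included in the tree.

1-5

Sort edges by weight, then run Kruskal:
1–2 (1): add — endpoints in different components.
1–4 (1): add — endpoints in different components.
1–5 (1): add — endpoints in different components.
1–6 (4): add — endpoints in different components.
3–4 (4): add — endpoints in different components.
2–5 (6): skip — 2 and 5 already connected.
0–6 (7): add — endpoints in different components.
The 3rd edge added is 1–5.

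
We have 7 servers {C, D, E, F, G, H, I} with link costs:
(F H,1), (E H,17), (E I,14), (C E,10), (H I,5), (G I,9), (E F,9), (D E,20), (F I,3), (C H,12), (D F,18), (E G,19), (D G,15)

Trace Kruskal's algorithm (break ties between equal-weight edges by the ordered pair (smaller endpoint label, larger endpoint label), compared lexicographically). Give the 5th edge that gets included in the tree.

C-E

Kruskal: consider edges lightest-first.
F H (1): add — endpoints in different components.
F I (3): add — endpoints in different components.
H I (5): skip — H and I already connected.
E F (9): add — endpoints in different components.
G I (9): add — endpoints in different components.
C E (10): add — endpoints in different components.
C H (12): skip — C and H already connected.
E I (14): skip — E and I already connected.
D G (15): add — endpoints in different components.
The 5th edge added is C E.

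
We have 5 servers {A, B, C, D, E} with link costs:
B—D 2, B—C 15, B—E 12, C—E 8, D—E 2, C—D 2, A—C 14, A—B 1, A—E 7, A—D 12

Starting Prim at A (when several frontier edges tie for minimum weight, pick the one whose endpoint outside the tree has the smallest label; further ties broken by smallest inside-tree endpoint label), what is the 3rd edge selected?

C-D

Prim, starting at A.
Step 1: cheapest edge leaving the tree is A—B (1); add B.
Step 2: cheapest edge leaving the tree is B—D (2); add D.
Step 3: cheapest edge leaving the tree is C—D (2); add C.
Step 4: cheapest edge leaving the tree is D—E (2); add E.
The 3rd edge added is C—D.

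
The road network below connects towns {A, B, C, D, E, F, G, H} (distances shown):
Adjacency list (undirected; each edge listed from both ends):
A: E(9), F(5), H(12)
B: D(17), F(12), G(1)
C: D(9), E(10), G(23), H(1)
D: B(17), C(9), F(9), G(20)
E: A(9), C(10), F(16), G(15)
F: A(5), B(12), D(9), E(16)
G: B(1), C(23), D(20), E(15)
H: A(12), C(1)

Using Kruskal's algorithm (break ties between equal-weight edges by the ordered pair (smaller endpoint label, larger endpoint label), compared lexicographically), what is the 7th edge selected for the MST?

B-F

Sort edges by weight, then run Kruskal:
B—G (1): add — endpoints in different components.
C—H (1): add — endpoints in different components.
A—F (5): add — endpoints in different components.
A—E (9): add — endpoints in different components.
C—D (9): add — endpoints in different components.
D—F (9): add — endpoints in different components.
C—E (10): skip — C and E already connected.
A—H (12): skip — A and H already connected.
B—F (12): add — endpoints in different components.
The 7th edge added is B—F.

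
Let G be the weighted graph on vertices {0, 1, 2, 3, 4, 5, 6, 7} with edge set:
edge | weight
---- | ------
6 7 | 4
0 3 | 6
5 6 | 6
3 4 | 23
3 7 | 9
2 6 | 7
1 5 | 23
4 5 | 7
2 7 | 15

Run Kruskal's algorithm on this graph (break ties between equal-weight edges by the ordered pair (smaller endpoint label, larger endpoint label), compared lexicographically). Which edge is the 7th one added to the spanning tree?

1-5

Sort edges by weight, then run Kruskal:
6 7 (4): add — endpoints in different components.
0 3 (6): add — endpoints in different components.
5 6 (6): add — endpoints in different components.
2 6 (7): add — endpoints in different components.
4 5 (7): add — endpoints in different components.
3 7 (9): add — endpoints in different components.
2 7 (15): skip — 2 and 7 already connected.
1 5 (23): add — endpoints in different components.
The 7th edge added is 1 5.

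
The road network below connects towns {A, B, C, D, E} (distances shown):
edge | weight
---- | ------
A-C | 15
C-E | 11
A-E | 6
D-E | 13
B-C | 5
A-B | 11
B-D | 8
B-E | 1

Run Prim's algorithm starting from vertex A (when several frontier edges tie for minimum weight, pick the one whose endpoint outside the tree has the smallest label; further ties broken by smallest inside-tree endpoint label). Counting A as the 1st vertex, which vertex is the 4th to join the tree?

C

Prim's algorithm from A:
Step 1: frontier [A-E 6, A-B 11, A-C 15] → take A-E (6); add E.
Step 2: frontier [A-B 11, A-C 15, B-E 1, C-E 11, D-E 13] → take B-E (1); add B.
Step 3: frontier [A-C 15, B-C 5, B-D 8, C-E 11, D-E 13] → take B-C (5); add C.
Step 4: frontier [B-D 8, D-E 13] → take B-D (8); add D.
Vertex order: A, E, B, C, D. The 4th vertex is C.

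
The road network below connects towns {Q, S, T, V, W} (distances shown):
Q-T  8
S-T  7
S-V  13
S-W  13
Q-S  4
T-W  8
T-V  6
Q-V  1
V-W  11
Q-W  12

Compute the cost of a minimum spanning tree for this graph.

Kruskal's algorithm — process edges by increasing weight (ties by edge label):
Q-V (1): add — endpoints in different components.
Q-S (4): add — endpoints in different components.
T-V (6): add — endpoints in different components.
S-T (7): skip — T and S already connected.
Q-T (8): skip — T and Q already connected.
T-W (8): add — endpoints in different components.
MST edges: Q-V, Q-S, T-V, T-W; total weight 1+4+6+8 = 19.

19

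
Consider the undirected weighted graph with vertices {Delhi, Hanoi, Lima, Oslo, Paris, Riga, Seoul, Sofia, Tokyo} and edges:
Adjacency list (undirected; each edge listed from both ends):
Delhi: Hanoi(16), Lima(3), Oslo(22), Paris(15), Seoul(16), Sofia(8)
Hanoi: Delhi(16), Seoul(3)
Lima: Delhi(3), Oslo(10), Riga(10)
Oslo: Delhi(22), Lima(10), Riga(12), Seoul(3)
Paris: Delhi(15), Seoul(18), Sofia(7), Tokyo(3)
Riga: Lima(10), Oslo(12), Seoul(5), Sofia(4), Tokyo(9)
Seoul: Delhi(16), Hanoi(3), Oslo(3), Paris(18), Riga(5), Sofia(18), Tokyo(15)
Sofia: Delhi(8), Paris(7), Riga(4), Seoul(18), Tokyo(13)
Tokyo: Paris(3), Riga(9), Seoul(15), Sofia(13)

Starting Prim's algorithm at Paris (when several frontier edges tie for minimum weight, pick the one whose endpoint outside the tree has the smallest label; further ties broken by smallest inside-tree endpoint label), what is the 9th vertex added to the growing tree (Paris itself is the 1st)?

Lima

Prim's algorithm from Paris:
Step 1: cheapest edge leaving the tree is Paris—Tokyo (3); add Tokyo.
Step 2: cheapest edge leaving the tree is Paris—Sofia (7); add Sofia.
Step 3: cheapest edge leaving the tree is Riga—Sofia (4); add Riga.
Step 4: cheapest edge leaving the tree is Riga—Seoul (5); add Seoul.
Step 5: cheapest edge leaving the tree is Hanoi—Seoul (3); add Hanoi.
Step 6: cheapest edge leaving the tree is Oslo—Seoul (3); add Oslo.
Step 7: cheapest edge leaving the tree is Delhi—Sofia (8); add Delhi.
Step 8: cheapest edge leaving the tree is Delhi—Lima (3); add Lima.
Vertex order: Paris, Tokyo, Sofia, Riga, Seoul, Hanoi, Oslo, Delhi, Lima. The 9th vertex is Lima.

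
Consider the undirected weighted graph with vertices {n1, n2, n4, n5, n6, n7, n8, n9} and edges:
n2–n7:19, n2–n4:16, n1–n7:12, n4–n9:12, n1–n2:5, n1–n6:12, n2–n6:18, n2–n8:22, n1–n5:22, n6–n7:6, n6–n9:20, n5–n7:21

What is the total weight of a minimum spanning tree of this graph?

94

Prim's algorithm from n4:
Step 1: frontier [n4–n9 12, n2–n4 16] → take n4–n9 (12); add n9.
Step 2: frontier [n2–n4 16, n6–n9 20] → take n2–n4 (16); add n2.
Step 3: frontier [n1–n2 5, n2–n6 18, n2–n7 19, n2–n8 22, n6–n9 20] → take n1–n2 (5); add n1.
Step 4: frontier [n1–n6 12, n1–n7 12, n1–n5 22, n2–n6 18, n2–n7 19, n2–n8 22, n6–n9 20] → take n1–n6 (12); add n6.
Step 5: frontier [n1–n7 12, n1–n5 22, n2–n7 19, n2–n8 22, n6–n7 6] → take n6–n7 (6); add n7.
Step 6: frontier [n1–n5 22, n2–n8 22, n5–n7 21] → take n5–n7 (21); add n5.
Step 7: frontier [n2–n8 22] → take n2–n8 (22); add n8.
MST edges: n4–n9, n2–n4, n1–n2, n1–n6, n6–n7, n5–n7, n2–n8; total weight 12+16+5+12+6+21+22 = 94.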